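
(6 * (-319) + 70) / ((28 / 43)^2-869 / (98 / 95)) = 334136488 / 152567363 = 2.19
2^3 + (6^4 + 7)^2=1697817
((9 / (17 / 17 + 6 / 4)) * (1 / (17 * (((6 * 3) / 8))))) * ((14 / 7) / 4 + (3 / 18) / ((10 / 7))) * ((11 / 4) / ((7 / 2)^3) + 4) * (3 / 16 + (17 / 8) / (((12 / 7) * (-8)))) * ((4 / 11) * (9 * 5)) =7585 / 60368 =0.13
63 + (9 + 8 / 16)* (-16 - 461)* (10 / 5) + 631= -8369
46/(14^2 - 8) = 23/94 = 0.24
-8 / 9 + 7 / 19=-89 / 171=-0.52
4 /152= 1 /38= 0.03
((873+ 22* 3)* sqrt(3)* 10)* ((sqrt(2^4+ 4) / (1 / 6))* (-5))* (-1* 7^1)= 3943800* sqrt(15)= 15274271.72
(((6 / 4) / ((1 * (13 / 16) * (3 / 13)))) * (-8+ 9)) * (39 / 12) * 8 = 208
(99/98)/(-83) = -99/8134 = -0.01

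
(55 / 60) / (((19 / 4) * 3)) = 11 / 171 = 0.06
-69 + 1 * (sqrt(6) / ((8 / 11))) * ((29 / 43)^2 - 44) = -885665 * sqrt(6) / 14792 - 69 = -215.66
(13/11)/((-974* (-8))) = 13/85712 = 0.00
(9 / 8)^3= 729 / 512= 1.42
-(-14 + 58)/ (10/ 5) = -22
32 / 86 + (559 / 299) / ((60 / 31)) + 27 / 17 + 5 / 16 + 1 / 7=95516909 / 28245840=3.38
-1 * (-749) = 749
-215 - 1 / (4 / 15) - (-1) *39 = -719 / 4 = -179.75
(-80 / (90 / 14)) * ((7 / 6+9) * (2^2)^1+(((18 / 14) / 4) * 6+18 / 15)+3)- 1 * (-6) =-77806 / 135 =-576.34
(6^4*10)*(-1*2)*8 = -207360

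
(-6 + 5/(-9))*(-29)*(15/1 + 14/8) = 114637/36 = 3184.36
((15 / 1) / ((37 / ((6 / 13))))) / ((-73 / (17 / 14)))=-765 / 245791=-0.00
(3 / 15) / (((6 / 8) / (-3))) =-4 / 5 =-0.80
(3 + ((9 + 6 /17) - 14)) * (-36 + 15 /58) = 29022 /493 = 58.87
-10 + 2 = -8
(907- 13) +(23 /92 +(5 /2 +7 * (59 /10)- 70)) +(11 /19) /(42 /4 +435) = 26718619 /30780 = 868.05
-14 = -14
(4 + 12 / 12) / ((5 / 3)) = 3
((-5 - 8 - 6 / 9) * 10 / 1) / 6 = -205 / 9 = -22.78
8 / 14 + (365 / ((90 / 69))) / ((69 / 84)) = 7166 / 21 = 341.24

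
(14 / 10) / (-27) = -0.05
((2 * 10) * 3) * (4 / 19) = 240 / 19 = 12.63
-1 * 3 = -3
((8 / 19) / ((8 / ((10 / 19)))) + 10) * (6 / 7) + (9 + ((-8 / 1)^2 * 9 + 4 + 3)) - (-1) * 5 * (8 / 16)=3048043 / 5054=603.10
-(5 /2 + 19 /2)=-12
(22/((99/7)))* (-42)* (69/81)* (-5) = 22540/81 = 278.27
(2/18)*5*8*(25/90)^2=250/729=0.34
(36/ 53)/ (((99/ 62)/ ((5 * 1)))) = 2.13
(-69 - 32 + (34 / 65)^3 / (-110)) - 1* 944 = -15784091527 / 15104375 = -1045.00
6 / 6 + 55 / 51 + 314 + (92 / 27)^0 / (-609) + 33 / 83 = 90648706 / 286433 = 316.47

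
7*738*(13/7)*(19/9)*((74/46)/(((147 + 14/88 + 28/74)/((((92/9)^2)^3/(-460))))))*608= -212560131582498439168/638236726155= -333042776.88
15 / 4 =3.75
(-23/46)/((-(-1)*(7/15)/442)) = -3315/7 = -473.57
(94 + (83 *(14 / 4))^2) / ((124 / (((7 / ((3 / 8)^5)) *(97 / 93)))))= 469932488704 / 700569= 670786.87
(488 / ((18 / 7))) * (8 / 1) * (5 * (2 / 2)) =68320 / 9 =7591.11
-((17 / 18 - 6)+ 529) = -9431 / 18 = -523.94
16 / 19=0.84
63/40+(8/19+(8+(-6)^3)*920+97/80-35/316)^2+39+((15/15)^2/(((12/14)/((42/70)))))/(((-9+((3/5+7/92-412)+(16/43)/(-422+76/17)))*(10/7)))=15579520159175891083497934891467/425459930133967379200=36618066839.50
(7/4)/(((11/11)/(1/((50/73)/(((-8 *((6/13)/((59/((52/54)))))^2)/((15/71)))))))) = -580496/105735375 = -0.01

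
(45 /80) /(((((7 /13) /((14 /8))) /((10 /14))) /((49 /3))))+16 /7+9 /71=755141 /31808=23.74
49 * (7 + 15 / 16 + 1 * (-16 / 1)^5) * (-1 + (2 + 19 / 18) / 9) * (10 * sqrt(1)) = 48867932015 / 144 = 339360638.99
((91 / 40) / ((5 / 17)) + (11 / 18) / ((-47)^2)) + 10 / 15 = 33407807 / 3976200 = 8.40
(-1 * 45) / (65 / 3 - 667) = 135 / 1936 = 0.07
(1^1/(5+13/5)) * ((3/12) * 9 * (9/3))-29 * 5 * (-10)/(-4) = -361.61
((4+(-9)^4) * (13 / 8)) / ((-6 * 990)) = -1.80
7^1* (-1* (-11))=77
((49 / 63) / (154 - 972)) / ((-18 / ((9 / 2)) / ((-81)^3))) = -413343 / 3272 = -126.33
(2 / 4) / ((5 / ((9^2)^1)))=81 / 10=8.10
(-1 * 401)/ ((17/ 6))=-2406/ 17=-141.53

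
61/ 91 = 0.67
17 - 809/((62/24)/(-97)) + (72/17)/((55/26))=881017837/28985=30395.65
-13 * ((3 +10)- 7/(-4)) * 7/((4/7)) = -37583/16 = -2348.94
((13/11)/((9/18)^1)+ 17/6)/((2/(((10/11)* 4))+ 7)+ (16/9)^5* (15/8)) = 22504230/176872663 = 0.13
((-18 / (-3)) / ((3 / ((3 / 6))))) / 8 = 1 / 8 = 0.12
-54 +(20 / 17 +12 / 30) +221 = 168.58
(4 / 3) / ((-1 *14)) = -2 / 21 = -0.10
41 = 41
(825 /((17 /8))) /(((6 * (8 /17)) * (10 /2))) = 27.50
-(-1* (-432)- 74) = -358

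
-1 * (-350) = 350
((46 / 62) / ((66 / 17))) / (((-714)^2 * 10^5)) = 23 / 6135544800000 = 0.00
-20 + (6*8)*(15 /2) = 340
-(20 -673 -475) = 1128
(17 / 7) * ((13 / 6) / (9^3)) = 221 / 30618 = 0.01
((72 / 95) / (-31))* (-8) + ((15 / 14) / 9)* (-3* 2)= -10693 / 20615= -0.52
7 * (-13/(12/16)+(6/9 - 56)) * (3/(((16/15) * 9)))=-3815/24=-158.96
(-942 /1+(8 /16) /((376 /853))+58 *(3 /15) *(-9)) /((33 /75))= -19650995 /8272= -2375.60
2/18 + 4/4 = 10/9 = 1.11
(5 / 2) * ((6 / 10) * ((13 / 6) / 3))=13 / 12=1.08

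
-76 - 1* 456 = -532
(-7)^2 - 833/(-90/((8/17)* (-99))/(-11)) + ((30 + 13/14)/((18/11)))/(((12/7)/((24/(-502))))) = 216487781/45180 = 4791.67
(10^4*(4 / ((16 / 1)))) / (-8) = -625 / 2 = -312.50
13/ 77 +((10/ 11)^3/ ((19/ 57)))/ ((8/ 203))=534448/ 9317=57.36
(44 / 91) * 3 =132 / 91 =1.45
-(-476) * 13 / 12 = 1547 / 3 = 515.67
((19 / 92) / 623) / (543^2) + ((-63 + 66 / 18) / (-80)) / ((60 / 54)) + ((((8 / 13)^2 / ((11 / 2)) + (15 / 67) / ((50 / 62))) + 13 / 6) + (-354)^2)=26378328497076351100031 / 210489155481805200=125319.18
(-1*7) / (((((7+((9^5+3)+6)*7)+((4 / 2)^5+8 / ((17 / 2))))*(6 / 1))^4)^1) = -83521 / 451832616512390796913633093488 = -0.00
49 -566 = -517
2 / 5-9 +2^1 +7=2 / 5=0.40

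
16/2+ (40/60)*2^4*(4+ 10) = 157.33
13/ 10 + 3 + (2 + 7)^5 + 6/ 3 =590553/ 10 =59055.30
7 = 7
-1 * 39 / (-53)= 39 / 53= 0.74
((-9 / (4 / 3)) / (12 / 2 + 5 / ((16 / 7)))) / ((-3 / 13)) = 468 / 131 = 3.57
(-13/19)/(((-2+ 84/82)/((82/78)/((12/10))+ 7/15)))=64411/68400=0.94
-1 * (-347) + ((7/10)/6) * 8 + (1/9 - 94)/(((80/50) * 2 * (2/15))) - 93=5581/160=34.88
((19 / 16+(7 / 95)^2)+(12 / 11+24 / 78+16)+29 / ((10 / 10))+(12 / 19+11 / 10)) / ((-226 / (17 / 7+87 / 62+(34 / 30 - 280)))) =140274611638853 / 2336949384000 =60.02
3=3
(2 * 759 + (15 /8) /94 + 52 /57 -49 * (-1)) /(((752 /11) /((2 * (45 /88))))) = 1008117705 /42978304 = 23.46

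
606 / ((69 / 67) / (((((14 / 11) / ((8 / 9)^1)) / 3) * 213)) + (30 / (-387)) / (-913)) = 396107488623 / 6677183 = 59322.54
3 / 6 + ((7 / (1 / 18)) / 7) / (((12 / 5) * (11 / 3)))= 28 / 11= 2.55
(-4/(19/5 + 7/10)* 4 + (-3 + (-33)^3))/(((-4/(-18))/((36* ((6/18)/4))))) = -485238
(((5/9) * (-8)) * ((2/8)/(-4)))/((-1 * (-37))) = 5/666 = 0.01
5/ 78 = 0.06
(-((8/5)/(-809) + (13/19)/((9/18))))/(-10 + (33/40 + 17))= -840144/4811123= -0.17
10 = 10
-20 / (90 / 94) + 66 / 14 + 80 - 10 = 3391 / 63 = 53.83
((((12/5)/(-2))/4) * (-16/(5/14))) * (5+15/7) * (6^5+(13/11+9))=8222208/11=747473.45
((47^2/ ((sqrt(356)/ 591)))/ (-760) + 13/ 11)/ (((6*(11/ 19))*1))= 247/ 726-435173*sqrt(89)/ 156640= -25.87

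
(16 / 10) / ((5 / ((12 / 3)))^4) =2048 / 3125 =0.66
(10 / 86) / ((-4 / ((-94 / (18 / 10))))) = 1175 / 774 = 1.52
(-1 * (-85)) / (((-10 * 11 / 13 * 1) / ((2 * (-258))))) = 57018 / 11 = 5183.45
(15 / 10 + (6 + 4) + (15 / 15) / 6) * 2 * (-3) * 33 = -2310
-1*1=-1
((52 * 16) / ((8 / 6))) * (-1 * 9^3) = -454896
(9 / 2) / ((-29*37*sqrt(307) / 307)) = -9*sqrt(307) / 2146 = -0.07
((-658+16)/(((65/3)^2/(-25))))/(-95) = -5778/16055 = -0.36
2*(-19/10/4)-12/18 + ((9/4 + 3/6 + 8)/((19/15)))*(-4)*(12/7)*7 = -466243/1140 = -408.99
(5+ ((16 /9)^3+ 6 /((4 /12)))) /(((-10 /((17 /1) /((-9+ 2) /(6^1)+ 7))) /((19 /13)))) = -6738749 /552825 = -12.19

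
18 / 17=1.06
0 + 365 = 365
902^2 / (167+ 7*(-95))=-406802 / 249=-1633.74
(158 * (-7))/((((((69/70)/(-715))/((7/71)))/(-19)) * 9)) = -7362254900/44091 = -166978.63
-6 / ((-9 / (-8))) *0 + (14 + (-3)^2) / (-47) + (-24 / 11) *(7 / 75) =-8957 / 12925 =-0.69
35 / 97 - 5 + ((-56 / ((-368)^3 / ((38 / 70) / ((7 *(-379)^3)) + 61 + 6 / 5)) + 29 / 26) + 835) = 6222631715542355710381 / 7483835523424449280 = 831.48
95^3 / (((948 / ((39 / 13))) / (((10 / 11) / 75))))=171475 / 5214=32.89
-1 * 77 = -77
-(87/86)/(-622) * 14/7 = 87/26746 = 0.00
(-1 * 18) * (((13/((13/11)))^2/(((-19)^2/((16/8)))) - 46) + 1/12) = 588021/722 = 814.43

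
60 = 60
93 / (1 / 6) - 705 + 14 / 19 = -146.26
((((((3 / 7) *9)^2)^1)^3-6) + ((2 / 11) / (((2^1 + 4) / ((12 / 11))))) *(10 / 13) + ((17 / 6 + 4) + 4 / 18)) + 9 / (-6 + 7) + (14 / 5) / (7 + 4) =55019262762179 / 16655568930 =3303.36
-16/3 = -5.33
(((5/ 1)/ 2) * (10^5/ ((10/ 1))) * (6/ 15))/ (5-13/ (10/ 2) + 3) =50000/ 27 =1851.85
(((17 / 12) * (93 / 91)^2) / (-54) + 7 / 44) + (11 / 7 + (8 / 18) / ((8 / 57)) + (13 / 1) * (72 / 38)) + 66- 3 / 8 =5926966489 / 62306244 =95.13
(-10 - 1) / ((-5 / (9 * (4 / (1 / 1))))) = 396 / 5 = 79.20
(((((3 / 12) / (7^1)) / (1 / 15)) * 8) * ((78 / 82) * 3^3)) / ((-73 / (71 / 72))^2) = 982995 / 48941536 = 0.02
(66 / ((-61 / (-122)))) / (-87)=-44 / 29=-1.52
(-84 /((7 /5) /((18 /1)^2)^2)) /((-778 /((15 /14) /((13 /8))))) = 188956800 /35399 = 5337.91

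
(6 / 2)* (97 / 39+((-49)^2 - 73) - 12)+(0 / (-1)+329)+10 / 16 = 757649 / 104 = 7285.09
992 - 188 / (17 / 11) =14796 / 17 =870.35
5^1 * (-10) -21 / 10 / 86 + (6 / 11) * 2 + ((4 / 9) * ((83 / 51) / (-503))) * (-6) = -35618886209 / 728032140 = -48.92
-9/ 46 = -0.20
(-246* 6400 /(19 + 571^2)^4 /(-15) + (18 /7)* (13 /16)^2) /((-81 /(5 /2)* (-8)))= 1918718669057217003371 /292971310717678538803200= 0.01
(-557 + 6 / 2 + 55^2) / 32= 2471 / 32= 77.22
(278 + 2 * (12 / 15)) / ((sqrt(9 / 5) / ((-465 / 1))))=-43338 * sqrt(5)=-96906.71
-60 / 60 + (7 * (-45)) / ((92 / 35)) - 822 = -86741 / 92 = -942.84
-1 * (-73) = 73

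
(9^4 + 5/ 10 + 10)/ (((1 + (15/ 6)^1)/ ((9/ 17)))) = 118287/ 119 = 994.01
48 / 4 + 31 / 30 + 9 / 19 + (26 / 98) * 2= 392071 / 27930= 14.04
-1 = -1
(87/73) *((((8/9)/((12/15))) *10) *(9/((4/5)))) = 10875/73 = 148.97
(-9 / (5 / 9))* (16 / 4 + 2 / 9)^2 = -1444 / 5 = -288.80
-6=-6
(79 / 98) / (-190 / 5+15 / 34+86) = 1343 / 80703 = 0.02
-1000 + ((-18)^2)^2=103976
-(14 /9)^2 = -196 /81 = -2.42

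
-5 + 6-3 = -2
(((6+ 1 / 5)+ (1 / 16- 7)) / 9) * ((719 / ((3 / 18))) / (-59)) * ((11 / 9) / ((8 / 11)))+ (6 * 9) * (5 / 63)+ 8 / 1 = 22.36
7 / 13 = 0.54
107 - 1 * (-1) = 108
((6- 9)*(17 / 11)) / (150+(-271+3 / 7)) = 357 / 9284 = 0.04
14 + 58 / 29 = 16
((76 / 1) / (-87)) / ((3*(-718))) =38 / 93699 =0.00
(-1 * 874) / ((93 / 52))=-488.69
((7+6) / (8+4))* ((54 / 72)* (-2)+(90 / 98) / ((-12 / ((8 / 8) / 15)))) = -3835 / 2352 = -1.63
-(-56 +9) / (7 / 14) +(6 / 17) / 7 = 11192 / 119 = 94.05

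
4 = 4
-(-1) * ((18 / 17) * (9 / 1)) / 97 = 162 / 1649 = 0.10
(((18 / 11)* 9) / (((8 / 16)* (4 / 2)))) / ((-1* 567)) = -2 / 77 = -0.03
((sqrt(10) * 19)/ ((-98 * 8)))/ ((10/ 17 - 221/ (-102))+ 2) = -969 * sqrt(10)/ 190120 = -0.02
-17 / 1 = -17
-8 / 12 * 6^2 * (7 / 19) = -8.84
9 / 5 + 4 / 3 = 47 / 15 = 3.13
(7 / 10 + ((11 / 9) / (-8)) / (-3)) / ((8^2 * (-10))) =-811 / 691200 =-0.00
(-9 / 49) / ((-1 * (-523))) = -9 / 25627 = -0.00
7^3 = 343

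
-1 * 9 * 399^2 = -1432809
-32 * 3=-96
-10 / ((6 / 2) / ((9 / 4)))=-15 / 2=-7.50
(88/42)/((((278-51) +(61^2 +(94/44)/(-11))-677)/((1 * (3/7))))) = 10648/38785215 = 0.00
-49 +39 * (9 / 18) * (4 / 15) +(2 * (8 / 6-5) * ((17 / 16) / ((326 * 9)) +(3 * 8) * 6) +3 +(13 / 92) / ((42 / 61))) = -62160493609 / 56684880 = -1096.60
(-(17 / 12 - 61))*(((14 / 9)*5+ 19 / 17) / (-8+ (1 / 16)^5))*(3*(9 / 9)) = -255096258560 / 1283456871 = -198.76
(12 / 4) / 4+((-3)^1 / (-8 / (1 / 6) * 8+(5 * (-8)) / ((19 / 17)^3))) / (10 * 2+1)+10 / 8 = 39632123 / 19812632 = 2.00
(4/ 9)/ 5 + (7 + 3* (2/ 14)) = 2368/ 315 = 7.52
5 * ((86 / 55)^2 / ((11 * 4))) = 1849 / 6655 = 0.28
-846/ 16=-52.88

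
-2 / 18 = -1 / 9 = -0.11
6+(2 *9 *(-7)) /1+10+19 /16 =-1741 /16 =-108.81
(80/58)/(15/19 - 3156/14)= -5320/866433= -0.01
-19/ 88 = -0.22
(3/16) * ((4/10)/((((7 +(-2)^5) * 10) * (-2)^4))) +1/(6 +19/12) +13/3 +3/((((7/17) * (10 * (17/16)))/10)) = 494559181/43680000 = 11.32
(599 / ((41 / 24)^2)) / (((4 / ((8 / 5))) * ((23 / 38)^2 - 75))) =-996429312 / 905815255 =-1.10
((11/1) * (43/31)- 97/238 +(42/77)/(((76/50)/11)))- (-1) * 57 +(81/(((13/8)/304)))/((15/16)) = 147969230873/9111830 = 16239.24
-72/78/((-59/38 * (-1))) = -456/767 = -0.59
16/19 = 0.84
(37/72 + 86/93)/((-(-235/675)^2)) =-6502275/547832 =-11.87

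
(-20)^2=400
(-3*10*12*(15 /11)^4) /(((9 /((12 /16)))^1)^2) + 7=-48151 /29282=-1.64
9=9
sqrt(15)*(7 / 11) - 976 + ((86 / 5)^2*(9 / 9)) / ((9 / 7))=-167828 / 225 + 7*sqrt(15) / 11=-743.44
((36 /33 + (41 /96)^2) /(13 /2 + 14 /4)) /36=129083 /36495360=0.00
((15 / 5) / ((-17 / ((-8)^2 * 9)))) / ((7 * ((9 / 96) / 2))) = -36864 / 119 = -309.78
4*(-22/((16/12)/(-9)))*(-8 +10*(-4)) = -28512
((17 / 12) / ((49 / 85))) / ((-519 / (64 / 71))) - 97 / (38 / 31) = -16289205181 / 205838514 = -79.14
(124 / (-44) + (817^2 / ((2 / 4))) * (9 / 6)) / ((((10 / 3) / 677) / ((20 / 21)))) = 387333786.03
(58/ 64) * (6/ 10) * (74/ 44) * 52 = 41847/ 880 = 47.55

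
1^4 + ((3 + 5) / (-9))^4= 10657 / 6561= 1.62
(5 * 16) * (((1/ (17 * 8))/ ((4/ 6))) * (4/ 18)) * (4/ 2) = 20/ 51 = 0.39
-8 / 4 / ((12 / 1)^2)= -1 / 72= -0.01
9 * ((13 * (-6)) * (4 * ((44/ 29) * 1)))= -123552/ 29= -4260.41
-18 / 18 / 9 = -1 / 9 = -0.11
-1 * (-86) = 86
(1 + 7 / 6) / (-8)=-13 / 48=-0.27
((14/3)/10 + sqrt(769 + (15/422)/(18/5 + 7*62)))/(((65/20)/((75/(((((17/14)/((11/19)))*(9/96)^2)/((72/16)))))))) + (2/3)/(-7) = 231804722/88179 + 5913600*sqrt(163902633482806)/484635983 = 158846.14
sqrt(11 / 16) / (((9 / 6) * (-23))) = -sqrt(11) / 138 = -0.02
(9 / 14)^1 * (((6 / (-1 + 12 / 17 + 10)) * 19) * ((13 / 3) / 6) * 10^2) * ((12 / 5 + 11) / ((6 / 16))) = 4501328 / 231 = 19486.27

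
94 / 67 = 1.40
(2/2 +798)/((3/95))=75905/3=25301.67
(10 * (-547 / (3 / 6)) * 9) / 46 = -49230 / 23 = -2140.43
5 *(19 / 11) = 8.64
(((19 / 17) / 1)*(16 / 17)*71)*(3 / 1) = 64752 / 289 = 224.06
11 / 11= 1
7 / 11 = 0.64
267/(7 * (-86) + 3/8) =-2136/4813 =-0.44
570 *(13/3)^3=417430/9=46381.11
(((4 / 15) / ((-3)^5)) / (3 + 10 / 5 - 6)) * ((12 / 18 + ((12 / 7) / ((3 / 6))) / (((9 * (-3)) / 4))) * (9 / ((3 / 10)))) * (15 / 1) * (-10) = -4000 / 5103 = -0.78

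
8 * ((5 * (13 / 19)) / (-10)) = -52 / 19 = -2.74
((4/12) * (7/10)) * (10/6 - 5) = -7/9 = -0.78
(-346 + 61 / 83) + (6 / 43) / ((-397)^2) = -194213847361 / 562506521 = -345.27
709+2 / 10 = 3546 / 5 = 709.20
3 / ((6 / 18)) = 9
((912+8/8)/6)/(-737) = -0.21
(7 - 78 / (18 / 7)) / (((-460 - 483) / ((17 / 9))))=1190 / 25461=0.05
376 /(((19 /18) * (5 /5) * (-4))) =-1692 /19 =-89.05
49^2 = 2401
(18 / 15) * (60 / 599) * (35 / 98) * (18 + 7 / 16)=13275 / 16772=0.79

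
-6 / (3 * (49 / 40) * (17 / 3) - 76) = 0.11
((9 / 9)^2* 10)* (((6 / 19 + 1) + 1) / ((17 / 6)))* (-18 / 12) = -3960 / 323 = -12.26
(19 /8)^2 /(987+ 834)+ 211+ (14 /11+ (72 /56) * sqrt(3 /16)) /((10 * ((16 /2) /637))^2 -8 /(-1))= 173901 * sqrt(3) /4336736+ 12228969660627 /57912772544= 211.23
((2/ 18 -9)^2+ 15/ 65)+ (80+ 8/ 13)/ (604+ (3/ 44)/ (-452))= 79.38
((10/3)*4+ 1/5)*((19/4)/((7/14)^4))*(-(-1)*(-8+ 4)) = -61712/15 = -4114.13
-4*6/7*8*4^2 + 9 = -3009/7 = -429.86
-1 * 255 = -255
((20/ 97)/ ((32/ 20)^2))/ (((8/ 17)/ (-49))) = -8.39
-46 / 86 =-23 / 43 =-0.53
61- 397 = -336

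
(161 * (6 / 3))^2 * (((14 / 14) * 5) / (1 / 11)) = 5702620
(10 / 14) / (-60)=-1 / 84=-0.01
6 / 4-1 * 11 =-19 / 2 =-9.50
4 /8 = 1 /2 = 0.50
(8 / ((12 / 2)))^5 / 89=1024 / 21627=0.05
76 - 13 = 63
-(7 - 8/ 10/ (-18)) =-317/ 45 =-7.04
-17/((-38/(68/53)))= 578/1007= 0.57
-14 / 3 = -4.67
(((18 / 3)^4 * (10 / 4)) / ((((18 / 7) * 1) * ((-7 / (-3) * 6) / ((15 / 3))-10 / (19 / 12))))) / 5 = -11970 / 167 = -71.68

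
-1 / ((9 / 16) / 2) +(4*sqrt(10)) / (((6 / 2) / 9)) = -32 / 9 +12*sqrt(10) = 34.39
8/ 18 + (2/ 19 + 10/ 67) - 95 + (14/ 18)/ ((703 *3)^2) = -252922197824/ 2682072243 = -94.30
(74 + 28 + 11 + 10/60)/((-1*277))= -679/1662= -0.41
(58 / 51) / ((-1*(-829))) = 58 / 42279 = 0.00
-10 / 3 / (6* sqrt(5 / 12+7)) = -10* sqrt(267) / 801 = -0.20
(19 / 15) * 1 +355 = 5344 / 15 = 356.27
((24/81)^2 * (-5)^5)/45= -6.10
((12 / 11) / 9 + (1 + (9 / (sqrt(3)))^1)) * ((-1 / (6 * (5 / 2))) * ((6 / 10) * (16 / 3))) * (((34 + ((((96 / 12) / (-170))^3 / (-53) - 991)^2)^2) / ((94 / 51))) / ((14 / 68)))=-51959676543068945118951126841517175937012368 * sqrt(3) / 31942481419331487083746337890625 - 640836010697850323133730564378711836556485872 / 1054101886837939073763629150390625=-3425409295305.15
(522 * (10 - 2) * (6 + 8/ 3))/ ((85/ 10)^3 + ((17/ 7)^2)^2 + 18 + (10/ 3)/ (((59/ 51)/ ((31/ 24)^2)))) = 1476553688064/ 27404618785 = 53.88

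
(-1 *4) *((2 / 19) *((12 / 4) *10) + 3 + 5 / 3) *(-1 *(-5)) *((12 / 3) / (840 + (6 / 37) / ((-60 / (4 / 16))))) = -0.75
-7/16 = -0.44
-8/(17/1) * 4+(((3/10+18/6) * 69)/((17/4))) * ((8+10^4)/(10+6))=167551/5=33510.20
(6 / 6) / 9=1 / 9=0.11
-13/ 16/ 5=-13/ 80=-0.16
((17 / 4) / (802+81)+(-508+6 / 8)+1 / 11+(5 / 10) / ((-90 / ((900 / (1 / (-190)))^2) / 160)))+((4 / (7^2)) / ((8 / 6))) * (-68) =-24741109494709875 / 951874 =-25992000511.32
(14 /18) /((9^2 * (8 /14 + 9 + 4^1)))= 49 /69255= 0.00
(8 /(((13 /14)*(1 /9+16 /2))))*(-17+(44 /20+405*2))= 4007808 /4745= 844.64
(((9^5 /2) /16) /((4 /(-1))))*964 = -14230809 /32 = -444712.78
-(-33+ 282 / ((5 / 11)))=-2937 / 5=-587.40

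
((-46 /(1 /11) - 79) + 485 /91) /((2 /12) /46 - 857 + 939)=-7.07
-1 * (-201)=201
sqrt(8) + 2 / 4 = 1 / 2 + 2 * sqrt(2) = 3.33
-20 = -20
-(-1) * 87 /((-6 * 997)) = -29 /1994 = -0.01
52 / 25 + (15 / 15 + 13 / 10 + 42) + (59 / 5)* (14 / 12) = 4511 / 75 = 60.15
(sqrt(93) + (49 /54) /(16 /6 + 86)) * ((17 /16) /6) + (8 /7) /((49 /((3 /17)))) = 2269825 /382886784 + 17 * sqrt(93) /96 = 1.71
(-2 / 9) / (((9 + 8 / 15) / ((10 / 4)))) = -25 / 429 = -0.06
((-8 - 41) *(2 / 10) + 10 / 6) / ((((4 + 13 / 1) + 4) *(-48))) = 61 / 7560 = 0.01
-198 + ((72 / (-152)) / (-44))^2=-138381327 / 698896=-198.00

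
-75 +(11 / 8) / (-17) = -10211 / 136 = -75.08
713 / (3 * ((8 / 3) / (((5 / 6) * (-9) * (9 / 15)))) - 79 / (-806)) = -5172102 / 12185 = -424.46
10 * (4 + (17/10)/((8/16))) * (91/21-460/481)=9746/39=249.90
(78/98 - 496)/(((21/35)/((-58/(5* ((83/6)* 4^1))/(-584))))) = -703685/2375128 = -0.30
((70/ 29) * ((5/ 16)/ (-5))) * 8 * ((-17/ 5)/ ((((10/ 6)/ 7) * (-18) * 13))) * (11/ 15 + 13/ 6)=-0.21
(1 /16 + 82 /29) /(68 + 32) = 1341 /46400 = 0.03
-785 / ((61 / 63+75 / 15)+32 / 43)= -2126565 / 18184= -116.95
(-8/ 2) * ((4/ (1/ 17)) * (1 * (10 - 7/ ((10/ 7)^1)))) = -6936/ 5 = -1387.20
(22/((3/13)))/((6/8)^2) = 4576/27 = 169.48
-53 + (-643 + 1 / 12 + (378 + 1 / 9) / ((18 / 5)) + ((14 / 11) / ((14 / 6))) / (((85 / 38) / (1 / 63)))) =-1253012407 / 2120580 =-590.88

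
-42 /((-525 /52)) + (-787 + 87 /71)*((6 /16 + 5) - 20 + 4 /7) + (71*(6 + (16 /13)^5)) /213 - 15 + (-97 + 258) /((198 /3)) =11037.48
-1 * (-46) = 46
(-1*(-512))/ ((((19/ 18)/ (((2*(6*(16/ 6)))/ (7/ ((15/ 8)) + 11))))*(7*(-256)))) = -17280/ 29393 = -0.59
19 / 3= 6.33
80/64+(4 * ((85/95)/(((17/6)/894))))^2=1841441549/1444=1275236.53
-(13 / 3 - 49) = 134 / 3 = 44.67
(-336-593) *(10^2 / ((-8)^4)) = -23225 / 1024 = -22.68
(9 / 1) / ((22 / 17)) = 153 / 22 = 6.95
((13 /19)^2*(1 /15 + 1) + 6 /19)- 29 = -152621 /5415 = -28.18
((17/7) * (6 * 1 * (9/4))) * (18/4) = 4131/28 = 147.54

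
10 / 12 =5 / 6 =0.83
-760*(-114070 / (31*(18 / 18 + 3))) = 21673300 / 31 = 699138.71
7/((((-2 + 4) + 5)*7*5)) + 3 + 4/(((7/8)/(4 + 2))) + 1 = 1101/35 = 31.46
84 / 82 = 1.02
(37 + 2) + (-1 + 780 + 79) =897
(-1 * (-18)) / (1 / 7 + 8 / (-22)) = -1386 / 17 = -81.53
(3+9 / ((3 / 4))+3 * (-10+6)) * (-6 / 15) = -6 / 5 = -1.20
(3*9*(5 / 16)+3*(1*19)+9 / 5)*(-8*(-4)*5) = 10758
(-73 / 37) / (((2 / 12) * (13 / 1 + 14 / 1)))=-146 / 333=-0.44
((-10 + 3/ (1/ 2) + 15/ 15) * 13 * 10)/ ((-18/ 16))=1040/ 3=346.67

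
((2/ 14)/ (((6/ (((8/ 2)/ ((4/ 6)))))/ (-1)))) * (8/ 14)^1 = -4/ 49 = -0.08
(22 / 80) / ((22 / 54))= 27 / 40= 0.68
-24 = -24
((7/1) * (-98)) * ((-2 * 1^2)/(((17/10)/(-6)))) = -82320/17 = -4842.35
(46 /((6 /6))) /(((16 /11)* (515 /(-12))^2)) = 4554 /265225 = 0.02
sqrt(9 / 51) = sqrt(51) / 17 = 0.42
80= 80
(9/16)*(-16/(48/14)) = -2.62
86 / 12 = 43 / 6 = 7.17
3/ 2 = 1.50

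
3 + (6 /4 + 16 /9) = 113 /18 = 6.28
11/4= 2.75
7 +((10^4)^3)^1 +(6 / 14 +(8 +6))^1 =7000000000150 / 7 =1000000000021.43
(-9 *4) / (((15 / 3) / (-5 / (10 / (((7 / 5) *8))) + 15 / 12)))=783 / 25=31.32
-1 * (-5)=5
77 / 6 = 12.83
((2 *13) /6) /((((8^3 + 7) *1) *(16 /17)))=0.01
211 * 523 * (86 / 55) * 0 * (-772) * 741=0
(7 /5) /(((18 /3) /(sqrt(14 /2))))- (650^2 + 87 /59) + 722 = -24884989 /59 + 7 * sqrt(7) /30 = -421778.86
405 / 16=25.31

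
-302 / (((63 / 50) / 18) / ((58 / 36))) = -437900 / 63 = -6950.79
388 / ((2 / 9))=1746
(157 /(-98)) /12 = -157 /1176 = -0.13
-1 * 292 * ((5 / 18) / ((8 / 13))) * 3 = -4745 / 12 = -395.42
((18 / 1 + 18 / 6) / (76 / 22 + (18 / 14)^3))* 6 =475398 / 21053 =22.58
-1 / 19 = -0.05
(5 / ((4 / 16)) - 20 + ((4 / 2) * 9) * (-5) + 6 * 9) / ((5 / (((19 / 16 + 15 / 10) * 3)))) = -1161 / 20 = -58.05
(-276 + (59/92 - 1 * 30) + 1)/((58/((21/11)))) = -588021/58696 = -10.02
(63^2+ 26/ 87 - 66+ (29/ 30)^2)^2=10383709658439121/ 681210000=15243037.62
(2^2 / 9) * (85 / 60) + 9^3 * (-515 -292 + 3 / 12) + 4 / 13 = -825720217 / 1404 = -588119.81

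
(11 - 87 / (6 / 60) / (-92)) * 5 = 4705 / 46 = 102.28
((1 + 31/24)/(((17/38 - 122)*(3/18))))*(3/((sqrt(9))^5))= -1045/748278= -0.00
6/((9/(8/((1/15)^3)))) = 18000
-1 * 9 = -9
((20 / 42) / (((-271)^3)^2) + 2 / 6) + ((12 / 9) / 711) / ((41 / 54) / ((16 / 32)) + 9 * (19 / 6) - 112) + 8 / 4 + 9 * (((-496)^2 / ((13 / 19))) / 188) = 30600603519073838761866180701 / 1777513318537501623233883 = 17215.40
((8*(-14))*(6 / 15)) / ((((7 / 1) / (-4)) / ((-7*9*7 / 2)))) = -5644.80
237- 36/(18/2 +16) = 5889/25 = 235.56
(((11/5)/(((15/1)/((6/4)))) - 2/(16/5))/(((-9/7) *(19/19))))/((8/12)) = 189/400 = 0.47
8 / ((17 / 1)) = 8 / 17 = 0.47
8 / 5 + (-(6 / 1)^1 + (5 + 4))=23 / 5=4.60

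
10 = 10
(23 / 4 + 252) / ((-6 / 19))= -816.21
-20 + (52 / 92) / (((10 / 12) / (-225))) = -3970 / 23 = -172.61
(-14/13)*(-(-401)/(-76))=2807/494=5.68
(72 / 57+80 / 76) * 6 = 264 / 19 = 13.89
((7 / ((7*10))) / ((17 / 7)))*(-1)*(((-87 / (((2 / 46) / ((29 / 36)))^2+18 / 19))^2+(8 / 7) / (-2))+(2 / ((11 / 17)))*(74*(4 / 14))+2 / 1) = -133252580325582583 / 383041779214248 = -347.88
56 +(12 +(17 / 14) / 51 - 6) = 2605 / 42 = 62.02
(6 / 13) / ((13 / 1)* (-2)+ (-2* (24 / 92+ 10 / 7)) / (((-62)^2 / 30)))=-464163 / 26174369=-0.02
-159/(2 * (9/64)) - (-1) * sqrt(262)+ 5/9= -5083/9+ sqrt(262)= -548.59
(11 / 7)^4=6.10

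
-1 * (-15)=15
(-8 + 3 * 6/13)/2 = -43/13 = -3.31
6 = 6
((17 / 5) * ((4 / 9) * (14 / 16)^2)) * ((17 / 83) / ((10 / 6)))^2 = 240737 / 13778000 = 0.02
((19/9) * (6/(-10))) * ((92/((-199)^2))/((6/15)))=-874/118803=-0.01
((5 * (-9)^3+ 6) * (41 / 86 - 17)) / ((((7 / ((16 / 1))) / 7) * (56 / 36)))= 26593812 / 43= 618460.74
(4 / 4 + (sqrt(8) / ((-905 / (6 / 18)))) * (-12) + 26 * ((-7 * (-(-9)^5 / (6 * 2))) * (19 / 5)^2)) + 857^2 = -609883733 / 50 + 8 * sqrt(2) / 905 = -12197674.65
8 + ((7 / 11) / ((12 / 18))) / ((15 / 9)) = 943 / 110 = 8.57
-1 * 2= -2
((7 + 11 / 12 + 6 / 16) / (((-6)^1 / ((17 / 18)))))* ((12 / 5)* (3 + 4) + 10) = -226661 / 6480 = -34.98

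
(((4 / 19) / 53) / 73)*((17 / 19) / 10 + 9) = 3454 / 6983545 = 0.00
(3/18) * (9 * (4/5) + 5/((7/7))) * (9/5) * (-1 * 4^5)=-93696/25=-3747.84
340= 340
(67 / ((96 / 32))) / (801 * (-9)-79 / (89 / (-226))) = -5963 / 1871241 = -0.00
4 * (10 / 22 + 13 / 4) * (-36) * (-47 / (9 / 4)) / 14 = 61288 / 77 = 795.95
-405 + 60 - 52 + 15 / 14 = -5543 / 14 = -395.93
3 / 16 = 0.19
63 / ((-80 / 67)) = -4221 / 80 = -52.76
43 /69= 0.62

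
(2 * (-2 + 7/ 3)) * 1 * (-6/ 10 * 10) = -4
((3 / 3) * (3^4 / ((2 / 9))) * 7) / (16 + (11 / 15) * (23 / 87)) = 951345 / 6038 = 157.56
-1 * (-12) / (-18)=-2 / 3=-0.67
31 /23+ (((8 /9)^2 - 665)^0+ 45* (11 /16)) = 12249 /368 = 33.29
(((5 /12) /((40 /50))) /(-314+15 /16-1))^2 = 1 /363609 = 0.00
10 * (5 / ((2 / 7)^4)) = 60025 / 8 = 7503.12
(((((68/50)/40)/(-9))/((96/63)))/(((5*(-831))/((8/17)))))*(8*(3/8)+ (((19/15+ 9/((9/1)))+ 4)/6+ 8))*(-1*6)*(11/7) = -2981/93487500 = -0.00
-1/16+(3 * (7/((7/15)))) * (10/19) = 7181/304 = 23.62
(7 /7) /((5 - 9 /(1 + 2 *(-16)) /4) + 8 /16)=124 /691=0.18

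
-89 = -89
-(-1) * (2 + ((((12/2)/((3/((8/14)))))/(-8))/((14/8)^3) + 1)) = 7139/2401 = 2.97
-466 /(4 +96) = -233 /50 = -4.66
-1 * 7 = -7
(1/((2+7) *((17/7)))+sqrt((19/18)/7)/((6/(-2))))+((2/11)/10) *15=536/1683 - sqrt(266)/126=0.19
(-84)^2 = 7056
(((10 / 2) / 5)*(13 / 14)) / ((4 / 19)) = 247 / 56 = 4.41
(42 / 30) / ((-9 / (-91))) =637 / 45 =14.16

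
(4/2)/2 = 1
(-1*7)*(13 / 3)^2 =-1183 / 9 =-131.44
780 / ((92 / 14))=2730 / 23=118.70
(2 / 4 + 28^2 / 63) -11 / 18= 37 / 3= 12.33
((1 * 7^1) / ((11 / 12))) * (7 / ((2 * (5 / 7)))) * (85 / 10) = 17493 / 55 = 318.05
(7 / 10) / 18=7 / 180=0.04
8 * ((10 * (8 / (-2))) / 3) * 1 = -320 / 3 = -106.67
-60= -60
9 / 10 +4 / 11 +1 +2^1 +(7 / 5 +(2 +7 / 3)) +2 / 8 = 6763 / 660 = 10.25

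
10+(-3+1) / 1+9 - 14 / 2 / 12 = 197 / 12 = 16.42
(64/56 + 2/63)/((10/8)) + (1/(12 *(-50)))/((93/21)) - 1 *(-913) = 356984693/390600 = 913.94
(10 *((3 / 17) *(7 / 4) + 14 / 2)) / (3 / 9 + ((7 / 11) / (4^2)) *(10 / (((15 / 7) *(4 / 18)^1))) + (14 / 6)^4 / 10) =88565400 / 5007911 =17.69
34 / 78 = 0.44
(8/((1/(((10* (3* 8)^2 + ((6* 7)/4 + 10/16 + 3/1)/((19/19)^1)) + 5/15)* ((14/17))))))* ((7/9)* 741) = 3354636922/153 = 21925731.52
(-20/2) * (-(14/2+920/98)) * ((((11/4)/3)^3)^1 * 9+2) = 140525/96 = 1463.80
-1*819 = -819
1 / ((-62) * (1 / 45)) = -45 / 62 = -0.73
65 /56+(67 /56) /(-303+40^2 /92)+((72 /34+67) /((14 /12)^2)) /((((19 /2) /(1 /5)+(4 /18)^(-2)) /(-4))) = -1.84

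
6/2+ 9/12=15/4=3.75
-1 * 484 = -484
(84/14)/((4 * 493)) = 3/986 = 0.00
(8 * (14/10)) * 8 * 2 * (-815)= -146048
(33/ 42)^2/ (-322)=-121/ 63112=-0.00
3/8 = 0.38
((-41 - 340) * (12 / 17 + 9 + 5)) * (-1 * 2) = 190500 / 17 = 11205.88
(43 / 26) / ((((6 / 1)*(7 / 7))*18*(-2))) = -43 / 5616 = -0.01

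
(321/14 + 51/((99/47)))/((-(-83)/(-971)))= -21147409/38346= -551.49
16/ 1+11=27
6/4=3/2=1.50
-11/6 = -1.83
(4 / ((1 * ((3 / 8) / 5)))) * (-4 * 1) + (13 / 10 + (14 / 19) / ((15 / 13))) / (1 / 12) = -10834 / 57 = -190.07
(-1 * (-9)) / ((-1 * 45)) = -1 / 5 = -0.20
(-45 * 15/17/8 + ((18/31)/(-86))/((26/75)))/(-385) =2348595/181469288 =0.01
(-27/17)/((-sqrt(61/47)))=27 * sqrt(2867)/1037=1.39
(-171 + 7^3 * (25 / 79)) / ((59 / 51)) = -251634 / 4661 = -53.99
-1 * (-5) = 5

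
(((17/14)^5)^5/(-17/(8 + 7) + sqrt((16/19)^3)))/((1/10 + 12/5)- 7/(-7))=-10093087022430911438872360195008290565/167048062195941089772992913718902784- 24669432187789420169966661711768675 * sqrt(19)/2610125971811579527703014276857856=-101.62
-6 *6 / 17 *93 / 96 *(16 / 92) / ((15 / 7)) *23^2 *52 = -389298 / 85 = -4579.98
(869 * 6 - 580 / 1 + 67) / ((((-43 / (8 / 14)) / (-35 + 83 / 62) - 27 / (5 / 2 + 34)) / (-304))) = -435450847008 / 455767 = -955424.26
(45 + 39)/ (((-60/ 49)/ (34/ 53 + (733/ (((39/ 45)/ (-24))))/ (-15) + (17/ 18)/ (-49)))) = -92874.32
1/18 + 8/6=25/18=1.39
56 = 56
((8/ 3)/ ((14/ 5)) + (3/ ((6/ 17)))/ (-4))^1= -197/ 168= -1.17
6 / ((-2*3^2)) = -1 / 3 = -0.33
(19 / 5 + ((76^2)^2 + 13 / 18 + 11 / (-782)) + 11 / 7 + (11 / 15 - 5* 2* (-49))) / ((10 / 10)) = 4109113597003 / 123165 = 33362672.81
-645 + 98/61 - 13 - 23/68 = -2724123/4148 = -656.73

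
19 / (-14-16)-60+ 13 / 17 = -30533 / 510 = -59.87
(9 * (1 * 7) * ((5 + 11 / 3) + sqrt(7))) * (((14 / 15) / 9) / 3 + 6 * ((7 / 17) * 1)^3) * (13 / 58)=41053376 * sqrt(7) / 6411465 + 1067387776 / 19234395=72.43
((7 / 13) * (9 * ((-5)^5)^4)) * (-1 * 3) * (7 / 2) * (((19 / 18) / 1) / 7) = -731761638934795.67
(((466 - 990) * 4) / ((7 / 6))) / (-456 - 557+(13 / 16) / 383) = 25688576 / 14484519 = 1.77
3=3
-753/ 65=-11.58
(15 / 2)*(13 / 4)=195 / 8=24.38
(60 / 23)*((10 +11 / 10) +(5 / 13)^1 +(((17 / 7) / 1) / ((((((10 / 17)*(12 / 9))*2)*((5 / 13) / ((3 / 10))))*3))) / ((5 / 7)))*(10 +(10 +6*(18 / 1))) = 150361104 / 37375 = 4023.04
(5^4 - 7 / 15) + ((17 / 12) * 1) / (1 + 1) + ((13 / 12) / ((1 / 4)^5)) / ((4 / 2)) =141589 / 120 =1179.91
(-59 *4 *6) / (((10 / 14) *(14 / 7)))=-4956 / 5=-991.20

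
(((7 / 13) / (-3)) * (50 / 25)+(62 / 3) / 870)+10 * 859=145723663 / 16965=8589.66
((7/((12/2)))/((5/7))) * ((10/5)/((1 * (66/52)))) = 1274/495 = 2.57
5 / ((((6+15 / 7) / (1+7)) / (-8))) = -2240 / 57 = -39.30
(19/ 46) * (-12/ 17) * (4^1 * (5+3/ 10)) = -12084/ 1955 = -6.18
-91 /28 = -13 /4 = -3.25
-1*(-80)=80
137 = 137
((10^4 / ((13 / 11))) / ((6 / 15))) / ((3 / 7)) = 1925000 / 39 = 49358.97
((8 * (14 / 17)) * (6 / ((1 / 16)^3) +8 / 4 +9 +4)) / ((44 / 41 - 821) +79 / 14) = -1580906208 / 7945783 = -198.96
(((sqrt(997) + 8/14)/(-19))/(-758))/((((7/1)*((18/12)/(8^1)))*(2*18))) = 8/9526923 + 2*sqrt(997)/1360989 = 0.00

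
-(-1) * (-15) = -15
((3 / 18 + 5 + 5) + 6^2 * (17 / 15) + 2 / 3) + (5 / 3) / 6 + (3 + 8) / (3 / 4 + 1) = 58.20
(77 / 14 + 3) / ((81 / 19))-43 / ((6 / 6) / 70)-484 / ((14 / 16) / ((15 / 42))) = -25445713 / 7938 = -3205.56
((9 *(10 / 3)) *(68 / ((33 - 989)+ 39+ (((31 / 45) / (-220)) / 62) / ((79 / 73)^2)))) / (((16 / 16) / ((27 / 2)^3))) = -620227253547000 / 113315345929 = -5473.46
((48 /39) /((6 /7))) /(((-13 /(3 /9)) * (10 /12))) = -112 /2535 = -0.04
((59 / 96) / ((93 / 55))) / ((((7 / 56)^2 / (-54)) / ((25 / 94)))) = -486750 / 1457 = -334.08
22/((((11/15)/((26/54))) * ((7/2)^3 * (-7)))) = -1040/21609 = -0.05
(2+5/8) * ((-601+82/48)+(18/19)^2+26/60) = -181325641/115520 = -1569.65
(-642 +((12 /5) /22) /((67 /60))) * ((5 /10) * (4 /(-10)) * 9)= 4257738 /3685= 1155.42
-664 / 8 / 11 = -83 / 11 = -7.55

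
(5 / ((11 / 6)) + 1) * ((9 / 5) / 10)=369 / 550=0.67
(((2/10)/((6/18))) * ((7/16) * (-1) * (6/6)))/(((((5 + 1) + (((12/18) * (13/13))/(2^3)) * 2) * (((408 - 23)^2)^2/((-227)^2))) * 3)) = -154587/4645223275000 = -0.00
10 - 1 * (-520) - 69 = 461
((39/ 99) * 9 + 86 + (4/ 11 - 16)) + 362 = 4795/ 11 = 435.91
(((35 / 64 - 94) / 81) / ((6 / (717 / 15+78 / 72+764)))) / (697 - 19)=-291711313 / 1265310720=-0.23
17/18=0.94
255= 255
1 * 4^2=16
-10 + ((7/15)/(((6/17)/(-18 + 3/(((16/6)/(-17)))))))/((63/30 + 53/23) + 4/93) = -16010173/761032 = -21.04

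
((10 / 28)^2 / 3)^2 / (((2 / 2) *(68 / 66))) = 6875 / 3918432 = 0.00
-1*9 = -9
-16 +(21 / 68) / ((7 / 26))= -505 / 34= -14.85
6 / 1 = 6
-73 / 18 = -4.06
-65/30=-13/6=-2.17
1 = 1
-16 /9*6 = -10.67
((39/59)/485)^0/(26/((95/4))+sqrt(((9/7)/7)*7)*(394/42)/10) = 13555360/829503 - 4978190*sqrt(7)/829503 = 0.46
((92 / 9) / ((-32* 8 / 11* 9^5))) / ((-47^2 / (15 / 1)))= 1265 / 25044334272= 0.00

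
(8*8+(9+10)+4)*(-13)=-1131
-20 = -20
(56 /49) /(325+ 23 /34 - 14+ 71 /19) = 5168 /1426299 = 0.00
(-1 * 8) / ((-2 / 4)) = 16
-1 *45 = -45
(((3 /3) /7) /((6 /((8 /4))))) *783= 37.29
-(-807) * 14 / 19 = 11298 / 19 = 594.63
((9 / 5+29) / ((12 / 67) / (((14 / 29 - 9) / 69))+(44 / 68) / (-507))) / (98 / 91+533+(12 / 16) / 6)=-58575781264 / 1475404933605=-0.04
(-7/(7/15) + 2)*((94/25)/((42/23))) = -14053/525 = -26.77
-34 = -34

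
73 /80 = 0.91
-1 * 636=-636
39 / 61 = 0.64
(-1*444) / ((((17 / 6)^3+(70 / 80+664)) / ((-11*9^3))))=384527088 / 74263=5177.91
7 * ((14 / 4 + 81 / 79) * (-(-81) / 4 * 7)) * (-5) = -14189175 / 632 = -22451.23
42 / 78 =7 / 13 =0.54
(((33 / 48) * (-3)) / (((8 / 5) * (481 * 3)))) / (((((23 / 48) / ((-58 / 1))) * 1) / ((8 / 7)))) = 0.12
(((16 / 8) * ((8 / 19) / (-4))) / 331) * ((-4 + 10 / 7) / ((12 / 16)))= 96 / 44023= 0.00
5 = 5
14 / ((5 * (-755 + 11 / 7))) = -49 / 13185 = -0.00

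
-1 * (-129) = 129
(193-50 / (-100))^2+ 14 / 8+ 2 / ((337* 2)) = 12618629 / 337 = 37444.00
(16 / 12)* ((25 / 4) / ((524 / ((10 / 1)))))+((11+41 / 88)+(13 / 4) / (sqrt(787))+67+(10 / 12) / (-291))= 13* sqrt(787) / 3148+791248195 / 10063944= 78.74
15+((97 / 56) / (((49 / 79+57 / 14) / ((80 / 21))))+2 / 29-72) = -175463279 / 3160101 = -55.52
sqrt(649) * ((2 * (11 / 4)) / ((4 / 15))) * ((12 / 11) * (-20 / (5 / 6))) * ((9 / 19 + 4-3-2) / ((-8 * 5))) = -135 * sqrt(649) / 19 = -181.01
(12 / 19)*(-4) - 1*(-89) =1643 / 19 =86.47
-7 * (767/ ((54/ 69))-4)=-122983/ 18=-6832.39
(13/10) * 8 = 52/5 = 10.40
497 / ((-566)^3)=-497 / 181321496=-0.00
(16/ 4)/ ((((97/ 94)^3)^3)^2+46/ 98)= 64351316502678267746854119416173428736/ 35871041862372274100236713677006540529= 1.79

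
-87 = -87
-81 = -81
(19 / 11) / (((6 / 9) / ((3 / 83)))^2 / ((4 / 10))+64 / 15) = 7695 / 3807958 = 0.00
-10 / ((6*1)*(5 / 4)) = -4 / 3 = -1.33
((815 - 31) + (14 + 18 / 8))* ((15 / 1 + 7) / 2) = 8802.75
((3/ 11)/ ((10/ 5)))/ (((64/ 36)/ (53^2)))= 75843/ 352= 215.46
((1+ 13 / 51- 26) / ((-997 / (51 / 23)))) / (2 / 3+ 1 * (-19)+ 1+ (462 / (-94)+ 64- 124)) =-177942 / 265930807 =-0.00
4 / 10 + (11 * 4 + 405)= 2247 / 5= 449.40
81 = 81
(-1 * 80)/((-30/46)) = 368/3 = 122.67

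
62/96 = 31/48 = 0.65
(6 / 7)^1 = 0.86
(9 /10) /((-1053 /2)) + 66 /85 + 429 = 854822 /1989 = 429.77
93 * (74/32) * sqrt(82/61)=3441 * sqrt(5002)/976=249.35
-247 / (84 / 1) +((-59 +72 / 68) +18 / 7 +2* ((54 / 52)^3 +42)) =21905944 / 784329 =27.93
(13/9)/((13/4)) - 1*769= -6917/9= -768.56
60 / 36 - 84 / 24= -11 / 6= -1.83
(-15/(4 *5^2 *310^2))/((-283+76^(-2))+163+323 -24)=-361/41399279375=-0.00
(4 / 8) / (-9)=-1 / 18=-0.06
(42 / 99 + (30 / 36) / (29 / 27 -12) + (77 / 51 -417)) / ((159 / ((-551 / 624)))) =15142353335 / 6567900768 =2.31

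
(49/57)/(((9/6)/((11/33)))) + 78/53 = 45208/27189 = 1.66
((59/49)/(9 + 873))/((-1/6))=-59/7203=-0.01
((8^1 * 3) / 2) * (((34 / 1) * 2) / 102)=8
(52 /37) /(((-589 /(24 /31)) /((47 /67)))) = -58656 /45264061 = -0.00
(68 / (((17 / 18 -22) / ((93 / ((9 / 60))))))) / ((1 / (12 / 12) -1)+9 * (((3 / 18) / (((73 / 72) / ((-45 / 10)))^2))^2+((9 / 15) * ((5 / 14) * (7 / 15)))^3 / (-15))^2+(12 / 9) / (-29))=-1331113995117061911684000000000 / 695138901946503090721786892813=-1.91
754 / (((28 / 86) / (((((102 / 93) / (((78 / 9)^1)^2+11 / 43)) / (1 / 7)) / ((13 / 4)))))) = 65632104 / 904177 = 72.59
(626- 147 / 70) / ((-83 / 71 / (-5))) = 442969 / 166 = 2668.49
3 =3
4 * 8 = 32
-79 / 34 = -2.32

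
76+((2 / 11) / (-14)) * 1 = 5851 / 77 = 75.99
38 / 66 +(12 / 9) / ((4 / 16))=65 / 11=5.91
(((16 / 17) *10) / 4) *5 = 200 / 17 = 11.76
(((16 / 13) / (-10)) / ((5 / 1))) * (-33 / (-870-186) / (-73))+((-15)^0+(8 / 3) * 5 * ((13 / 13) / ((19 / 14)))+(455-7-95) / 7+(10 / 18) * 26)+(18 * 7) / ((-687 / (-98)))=93.67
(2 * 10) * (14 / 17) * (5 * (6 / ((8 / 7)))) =7350 / 17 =432.35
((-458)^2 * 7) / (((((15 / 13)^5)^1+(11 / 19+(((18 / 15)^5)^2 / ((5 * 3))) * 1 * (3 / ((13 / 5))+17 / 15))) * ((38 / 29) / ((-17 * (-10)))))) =82024339491043701171875 / 1536414650303399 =53386850.66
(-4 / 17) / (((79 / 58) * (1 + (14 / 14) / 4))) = -928 / 6715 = -0.14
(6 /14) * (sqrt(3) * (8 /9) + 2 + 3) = 8 * sqrt(3) /21 + 15 /7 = 2.80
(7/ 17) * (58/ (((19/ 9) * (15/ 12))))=14616/ 1615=9.05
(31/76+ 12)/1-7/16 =3639/304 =11.97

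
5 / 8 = 0.62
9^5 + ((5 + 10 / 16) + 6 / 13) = 6141729 / 104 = 59055.09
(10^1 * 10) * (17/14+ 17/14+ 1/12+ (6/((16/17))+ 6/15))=39005/42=928.69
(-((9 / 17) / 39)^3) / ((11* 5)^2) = -27 / 32651429525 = -0.00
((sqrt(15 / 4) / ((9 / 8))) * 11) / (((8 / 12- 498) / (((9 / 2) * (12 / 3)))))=-66 * sqrt(15) / 373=-0.69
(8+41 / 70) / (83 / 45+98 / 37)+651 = 68381967 / 104734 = 652.91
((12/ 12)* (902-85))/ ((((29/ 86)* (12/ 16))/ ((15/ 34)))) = 702620/ 493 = 1425.19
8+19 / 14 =131 / 14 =9.36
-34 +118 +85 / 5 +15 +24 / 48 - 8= 217 / 2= 108.50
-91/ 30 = -3.03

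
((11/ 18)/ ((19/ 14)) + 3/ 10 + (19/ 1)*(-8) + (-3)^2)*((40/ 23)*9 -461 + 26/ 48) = 59725165651/ 943920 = 63273.55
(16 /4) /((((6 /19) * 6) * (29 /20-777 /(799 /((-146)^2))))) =-303620 /2981047221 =-0.00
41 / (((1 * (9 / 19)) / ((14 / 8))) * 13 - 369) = -5453 / 48609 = -0.11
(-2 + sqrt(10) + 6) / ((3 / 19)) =45.36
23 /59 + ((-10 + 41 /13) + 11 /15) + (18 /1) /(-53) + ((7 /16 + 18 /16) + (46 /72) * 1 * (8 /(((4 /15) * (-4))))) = -90652829 /9756240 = -9.29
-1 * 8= -8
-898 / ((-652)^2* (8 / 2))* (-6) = 1347 / 425104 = 0.00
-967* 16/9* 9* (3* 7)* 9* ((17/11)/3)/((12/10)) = -13808760/11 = -1255341.82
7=7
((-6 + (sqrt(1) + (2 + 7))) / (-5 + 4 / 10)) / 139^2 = -20 / 444383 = -0.00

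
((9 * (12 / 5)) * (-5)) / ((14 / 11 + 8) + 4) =-594 / 73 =-8.14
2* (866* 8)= 13856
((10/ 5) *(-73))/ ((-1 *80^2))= 73/ 3200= 0.02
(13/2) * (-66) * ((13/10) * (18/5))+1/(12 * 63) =-37945883/18900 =-2007.72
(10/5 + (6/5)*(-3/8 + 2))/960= 79/19200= 0.00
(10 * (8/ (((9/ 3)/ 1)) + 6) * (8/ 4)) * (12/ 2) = 1040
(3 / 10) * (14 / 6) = 7 / 10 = 0.70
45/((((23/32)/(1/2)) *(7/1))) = 720/161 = 4.47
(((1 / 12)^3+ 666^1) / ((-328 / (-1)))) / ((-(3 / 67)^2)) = -5166161161 / 5101056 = -1012.76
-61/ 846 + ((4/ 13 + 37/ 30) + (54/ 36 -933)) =-51142409/ 54990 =-930.03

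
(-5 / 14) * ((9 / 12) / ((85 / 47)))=-141 / 952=-0.15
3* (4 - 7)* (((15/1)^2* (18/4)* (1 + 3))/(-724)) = 18225/362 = 50.35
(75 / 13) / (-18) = -25 / 78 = -0.32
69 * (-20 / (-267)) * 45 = 20700 / 89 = 232.58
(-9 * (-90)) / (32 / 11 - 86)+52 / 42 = -8.51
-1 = -1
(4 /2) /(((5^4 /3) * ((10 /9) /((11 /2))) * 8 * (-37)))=-297 /1850000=-0.00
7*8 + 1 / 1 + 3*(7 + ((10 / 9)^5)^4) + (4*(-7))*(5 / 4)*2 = 132420441224151810136 / 4052555153018976267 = 32.68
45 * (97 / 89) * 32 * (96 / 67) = 13409280 / 5963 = 2248.75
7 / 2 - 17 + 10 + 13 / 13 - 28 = -61 / 2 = -30.50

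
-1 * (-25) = 25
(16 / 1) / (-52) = -4 / 13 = -0.31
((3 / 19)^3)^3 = 19683 / 322687697779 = 0.00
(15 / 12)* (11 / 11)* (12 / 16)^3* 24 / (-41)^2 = 405 / 53792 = 0.01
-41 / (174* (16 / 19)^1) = -779 / 2784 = -0.28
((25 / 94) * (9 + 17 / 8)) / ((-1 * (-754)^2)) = -2225 / 427524032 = -0.00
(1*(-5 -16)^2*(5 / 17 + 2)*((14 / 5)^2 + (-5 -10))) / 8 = -3078621 / 3400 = -905.48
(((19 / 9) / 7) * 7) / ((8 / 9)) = 19 / 8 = 2.38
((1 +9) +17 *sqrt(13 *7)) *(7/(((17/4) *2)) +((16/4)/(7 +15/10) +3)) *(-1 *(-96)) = 70080/17 +7008 *sqrt(91) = 70974.41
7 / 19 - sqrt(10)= 7 / 19 - sqrt(10)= -2.79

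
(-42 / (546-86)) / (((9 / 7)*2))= -49 / 1380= -0.04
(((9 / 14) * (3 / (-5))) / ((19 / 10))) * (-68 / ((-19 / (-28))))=20.34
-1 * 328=-328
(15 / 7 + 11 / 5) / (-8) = -19 / 35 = -0.54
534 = 534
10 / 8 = 5 / 4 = 1.25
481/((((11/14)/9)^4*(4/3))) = 90926090892/14641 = 6210374.35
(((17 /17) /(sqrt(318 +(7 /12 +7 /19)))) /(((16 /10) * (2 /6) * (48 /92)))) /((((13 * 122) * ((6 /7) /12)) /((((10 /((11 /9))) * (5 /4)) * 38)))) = 0.69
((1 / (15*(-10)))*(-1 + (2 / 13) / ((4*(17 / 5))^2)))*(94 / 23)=1411457 / 51846600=0.03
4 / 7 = 0.57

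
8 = 8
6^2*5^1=180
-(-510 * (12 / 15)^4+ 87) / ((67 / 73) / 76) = 84534876 / 8375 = 10093.72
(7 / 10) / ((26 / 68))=119 / 65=1.83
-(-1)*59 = 59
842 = 842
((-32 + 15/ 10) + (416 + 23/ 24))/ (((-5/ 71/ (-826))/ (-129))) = -2338949095/ 4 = -584737273.75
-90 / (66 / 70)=-1050 / 11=-95.45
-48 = -48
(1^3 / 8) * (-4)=-1 / 2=-0.50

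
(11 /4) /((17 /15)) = 165 /68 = 2.43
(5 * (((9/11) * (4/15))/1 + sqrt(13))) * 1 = 12/11 + 5 * sqrt(13) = 19.12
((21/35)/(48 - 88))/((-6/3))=3/400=0.01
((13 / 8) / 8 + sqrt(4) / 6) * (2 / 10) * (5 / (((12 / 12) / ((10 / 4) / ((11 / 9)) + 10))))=6.46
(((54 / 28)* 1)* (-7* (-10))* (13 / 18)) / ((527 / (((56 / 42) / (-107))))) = -130 / 56389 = -0.00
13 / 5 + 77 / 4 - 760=-14763 / 20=-738.15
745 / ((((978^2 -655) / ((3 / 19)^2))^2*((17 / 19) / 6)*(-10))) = -36207 / 106529559233532323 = -0.00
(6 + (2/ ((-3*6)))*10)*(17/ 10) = 374/ 45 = 8.31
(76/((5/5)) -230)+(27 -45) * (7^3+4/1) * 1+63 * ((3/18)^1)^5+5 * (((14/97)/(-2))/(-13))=-6972786533/1089504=-6399.96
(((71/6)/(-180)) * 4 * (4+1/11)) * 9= -213/22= -9.68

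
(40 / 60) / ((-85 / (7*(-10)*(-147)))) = -80.71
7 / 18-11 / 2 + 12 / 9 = -34 / 9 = -3.78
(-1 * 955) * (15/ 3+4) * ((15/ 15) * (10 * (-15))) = 1289250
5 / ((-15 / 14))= -4.67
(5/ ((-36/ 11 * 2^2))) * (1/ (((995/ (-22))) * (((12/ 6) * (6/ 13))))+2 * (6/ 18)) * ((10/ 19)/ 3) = -70345/ 1633392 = -0.04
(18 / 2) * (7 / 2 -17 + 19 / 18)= -112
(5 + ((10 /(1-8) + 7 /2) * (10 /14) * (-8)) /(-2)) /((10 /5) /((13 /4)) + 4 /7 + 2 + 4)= 6955 /4578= 1.52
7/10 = 0.70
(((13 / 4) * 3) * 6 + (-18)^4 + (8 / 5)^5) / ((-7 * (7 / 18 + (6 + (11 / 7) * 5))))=-5908780449 / 5609375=-1053.38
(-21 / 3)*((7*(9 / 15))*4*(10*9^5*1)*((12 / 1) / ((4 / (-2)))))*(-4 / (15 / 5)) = -555532992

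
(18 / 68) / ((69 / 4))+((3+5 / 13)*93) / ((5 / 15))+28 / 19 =91342210 / 96577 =945.80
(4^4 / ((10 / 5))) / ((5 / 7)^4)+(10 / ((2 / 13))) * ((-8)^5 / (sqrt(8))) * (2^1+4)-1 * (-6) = 311078 / 625-3194880 * sqrt(2) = -4517744.90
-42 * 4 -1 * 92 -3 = -263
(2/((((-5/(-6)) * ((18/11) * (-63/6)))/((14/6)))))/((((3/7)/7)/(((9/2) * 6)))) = -2156/15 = -143.73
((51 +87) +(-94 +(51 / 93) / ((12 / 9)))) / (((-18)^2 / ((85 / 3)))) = 468095 / 120528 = 3.88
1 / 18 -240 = -239.94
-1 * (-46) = 46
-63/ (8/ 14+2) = -49/ 2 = -24.50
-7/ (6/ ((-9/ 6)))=7/ 4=1.75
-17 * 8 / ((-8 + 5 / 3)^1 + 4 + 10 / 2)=-51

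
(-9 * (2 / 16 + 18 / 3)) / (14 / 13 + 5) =-5733 / 632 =-9.07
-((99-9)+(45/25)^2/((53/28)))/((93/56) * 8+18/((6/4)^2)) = -850626/197425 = -4.31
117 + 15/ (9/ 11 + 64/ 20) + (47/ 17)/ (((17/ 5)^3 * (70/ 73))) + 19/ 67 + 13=136564610313/ 1018455074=134.09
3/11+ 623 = 6856/11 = 623.27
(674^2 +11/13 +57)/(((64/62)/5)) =228870675/104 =2200679.57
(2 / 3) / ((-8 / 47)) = -47 / 12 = -3.92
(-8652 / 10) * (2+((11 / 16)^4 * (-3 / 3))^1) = -251840253 / 163840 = -1537.11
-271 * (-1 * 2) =542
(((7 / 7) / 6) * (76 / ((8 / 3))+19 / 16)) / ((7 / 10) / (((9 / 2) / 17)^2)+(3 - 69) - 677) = -64125 / 9499808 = -0.01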